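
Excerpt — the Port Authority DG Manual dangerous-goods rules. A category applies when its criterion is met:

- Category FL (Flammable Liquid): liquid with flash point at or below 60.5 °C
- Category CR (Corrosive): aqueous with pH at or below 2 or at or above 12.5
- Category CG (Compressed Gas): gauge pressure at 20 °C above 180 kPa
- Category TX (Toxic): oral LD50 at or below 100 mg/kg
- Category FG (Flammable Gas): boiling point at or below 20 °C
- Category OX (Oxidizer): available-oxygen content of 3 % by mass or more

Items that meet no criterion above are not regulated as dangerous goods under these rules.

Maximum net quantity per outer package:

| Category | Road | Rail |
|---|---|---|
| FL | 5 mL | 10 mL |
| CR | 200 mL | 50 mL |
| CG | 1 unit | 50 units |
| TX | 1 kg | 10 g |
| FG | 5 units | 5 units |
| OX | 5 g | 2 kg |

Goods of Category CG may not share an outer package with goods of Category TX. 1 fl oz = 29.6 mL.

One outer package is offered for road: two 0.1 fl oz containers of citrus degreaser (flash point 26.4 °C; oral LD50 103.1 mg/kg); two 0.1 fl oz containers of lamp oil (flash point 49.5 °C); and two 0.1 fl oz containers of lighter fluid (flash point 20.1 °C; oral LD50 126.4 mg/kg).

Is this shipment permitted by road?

No

Citrus degreaser: flash point 26.4 °C ≤ 60.5 °C → Category FL (Flammable Liquid).
Lamp oil: flash point 49.5 °C ≤ 60.5 °C → Category FL (Flammable Liquid).
Lighter fluid: flash point 20.1 °C ≤ 60.5 °C → Category FL (Flammable Liquid).
Category FL net quantity: (two 0.1 fl oz containers = 5.92 mL) + (two 0.1 fl oz containers = 5.92 mL) + (two 0.1 fl oz containers = 5.92 mL) = 17.76 mL.
17.76 mL exceeds the road limit of 5 mL for Category FL.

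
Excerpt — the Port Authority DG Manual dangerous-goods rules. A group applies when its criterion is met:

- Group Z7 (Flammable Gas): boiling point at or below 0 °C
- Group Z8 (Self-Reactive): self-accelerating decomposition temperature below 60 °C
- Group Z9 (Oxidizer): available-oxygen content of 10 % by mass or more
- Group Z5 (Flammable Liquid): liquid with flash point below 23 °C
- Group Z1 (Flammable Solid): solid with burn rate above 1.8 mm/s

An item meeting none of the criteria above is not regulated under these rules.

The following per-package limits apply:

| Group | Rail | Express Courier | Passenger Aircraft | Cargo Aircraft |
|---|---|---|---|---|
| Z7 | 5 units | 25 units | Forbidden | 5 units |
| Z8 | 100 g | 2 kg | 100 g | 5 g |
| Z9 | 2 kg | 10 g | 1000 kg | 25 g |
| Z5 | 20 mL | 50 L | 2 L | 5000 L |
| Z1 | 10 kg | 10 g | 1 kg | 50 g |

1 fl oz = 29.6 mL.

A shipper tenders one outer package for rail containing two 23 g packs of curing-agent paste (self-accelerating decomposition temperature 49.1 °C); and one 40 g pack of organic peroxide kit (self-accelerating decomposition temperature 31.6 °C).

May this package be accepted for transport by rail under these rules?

With self-accelerating decomposition temperature 49.1 °C (< 60 °C), the curing-agent paste falls in Group Z8.
Self-accelerating decomposition temperature 31.6 °C meets the Group Z8 criterion (Self-Reactive), so the organic peroxide kit is Group Z8.
Group Z8 net quantity: (two 23 g packs = 46 g) + 40 g = 86 g.
That is within the Group Z8 rail limit of 100 g.

Yes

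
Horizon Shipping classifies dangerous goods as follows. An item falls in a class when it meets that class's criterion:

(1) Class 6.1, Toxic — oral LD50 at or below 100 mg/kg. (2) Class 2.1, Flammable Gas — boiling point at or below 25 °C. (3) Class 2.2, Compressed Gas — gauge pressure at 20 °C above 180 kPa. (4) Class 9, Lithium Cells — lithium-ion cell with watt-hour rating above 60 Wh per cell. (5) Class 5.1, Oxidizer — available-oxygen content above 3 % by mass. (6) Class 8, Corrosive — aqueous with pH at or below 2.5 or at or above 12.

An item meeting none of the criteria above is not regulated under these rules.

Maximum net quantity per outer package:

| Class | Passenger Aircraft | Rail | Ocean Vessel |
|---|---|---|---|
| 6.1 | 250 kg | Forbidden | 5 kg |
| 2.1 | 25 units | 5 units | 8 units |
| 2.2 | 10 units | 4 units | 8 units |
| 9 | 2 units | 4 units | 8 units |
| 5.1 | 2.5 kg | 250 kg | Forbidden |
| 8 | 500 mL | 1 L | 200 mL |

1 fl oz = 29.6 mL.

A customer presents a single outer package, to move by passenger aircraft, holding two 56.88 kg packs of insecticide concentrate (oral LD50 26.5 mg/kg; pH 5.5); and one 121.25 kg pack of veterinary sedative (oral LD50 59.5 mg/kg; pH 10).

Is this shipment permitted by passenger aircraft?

The insecticide concentrate has oral LD50 26.5 mg/kg, which is ≤ 100 mg/kg, so it is Class 6.1 (Toxic).
Veterinary sedative: oral LD50 59.5 mg/kg ≤ 100 mg/kg → Class 6.1 (Toxic).
Class 6.1 net quantity: (two 56.88 kg packs = 113.76 kg) + 121.25 kg = 235.01 kg.
That is within the Class 6.1 passenger aircraft limit of 250 kg.

Yes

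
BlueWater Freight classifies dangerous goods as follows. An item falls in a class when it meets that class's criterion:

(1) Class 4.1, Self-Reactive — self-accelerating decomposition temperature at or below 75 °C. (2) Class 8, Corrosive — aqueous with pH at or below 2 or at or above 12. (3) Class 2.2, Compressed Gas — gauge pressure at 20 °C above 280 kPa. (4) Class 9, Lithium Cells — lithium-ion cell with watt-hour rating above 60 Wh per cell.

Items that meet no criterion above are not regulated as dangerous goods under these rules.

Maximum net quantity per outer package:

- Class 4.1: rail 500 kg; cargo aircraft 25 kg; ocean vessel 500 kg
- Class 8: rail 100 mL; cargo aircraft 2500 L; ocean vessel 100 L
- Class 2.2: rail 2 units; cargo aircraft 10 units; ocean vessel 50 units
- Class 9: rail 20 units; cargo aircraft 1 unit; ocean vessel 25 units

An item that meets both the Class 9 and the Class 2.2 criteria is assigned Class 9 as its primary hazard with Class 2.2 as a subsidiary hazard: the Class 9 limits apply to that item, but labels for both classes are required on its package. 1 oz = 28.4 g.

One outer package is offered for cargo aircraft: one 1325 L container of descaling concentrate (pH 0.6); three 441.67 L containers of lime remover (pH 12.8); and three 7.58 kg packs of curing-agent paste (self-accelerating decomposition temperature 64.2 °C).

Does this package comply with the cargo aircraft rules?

No

pH 0.6 meets the Class 8 criterion (Corrosive), so the descaling concentrate is Class 8.
pH 12.8 meets the Class 8 criterion (Corrosive), so the lime remover is Class 8.
With self-accelerating decomposition temperature 64.2 °C (≤ 75 °C), the curing-agent paste falls in Class 4.1.
Class 8 net quantity: 1325 L + (three 441.67 L containers = 1325.01 L) = 2650.01 L.
That exceeds the Class 8 cargo aircraft limit of 2500 L.
Class 4.1 quantity: three 7.58 kg packs = 22.74 kg.
22.74 kg is within the cargo aircraft limit of 25 kg for Class 4.1.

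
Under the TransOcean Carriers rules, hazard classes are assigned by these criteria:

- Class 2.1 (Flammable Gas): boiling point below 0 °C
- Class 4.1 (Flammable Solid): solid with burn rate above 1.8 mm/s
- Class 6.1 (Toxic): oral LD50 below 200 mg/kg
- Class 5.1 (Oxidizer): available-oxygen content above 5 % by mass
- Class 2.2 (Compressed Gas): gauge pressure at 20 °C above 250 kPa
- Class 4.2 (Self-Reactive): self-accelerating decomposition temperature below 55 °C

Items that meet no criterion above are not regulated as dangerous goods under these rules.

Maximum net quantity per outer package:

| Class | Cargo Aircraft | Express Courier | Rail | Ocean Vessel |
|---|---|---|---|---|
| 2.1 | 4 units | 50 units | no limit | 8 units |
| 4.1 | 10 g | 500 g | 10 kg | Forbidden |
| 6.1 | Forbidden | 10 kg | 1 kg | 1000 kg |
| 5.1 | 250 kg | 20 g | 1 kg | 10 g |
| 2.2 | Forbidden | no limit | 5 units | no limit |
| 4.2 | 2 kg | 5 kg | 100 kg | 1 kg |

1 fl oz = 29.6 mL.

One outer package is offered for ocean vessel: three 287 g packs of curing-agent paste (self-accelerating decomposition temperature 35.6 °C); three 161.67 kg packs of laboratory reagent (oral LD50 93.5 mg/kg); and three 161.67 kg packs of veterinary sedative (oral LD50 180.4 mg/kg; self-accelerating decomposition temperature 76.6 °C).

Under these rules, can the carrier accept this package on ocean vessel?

The curing-agent paste has self-accelerating decomposition temperature 35.6 °C, which is < 55 °C, so it is Class 4.2 (Self-Reactive).
Laboratory reagent: oral LD50 93.5 mg/kg < 200 mg/kg → Class 6.1 (Toxic).
Oral LD50 180.4 mg/kg meets the Class 6.1 criterion (Toxic), so the veterinary sedative is Class 6.1.
Class 6.1 net quantity: (three 161.67 kg packs = 485.01 kg) + (three 161.67 kg packs = 485.01 kg) = 970.02 kg.
970.02 kg ≤ 1000 kg (ocean vessel limit, Class 6.1) — within limit.
Class 4.2 quantity: three 287 g packs = 861 g.
That is within the Class 4.2 ocean vessel limit of 1 kg.
Every hazard class is within its ocean vessel limit and no segregation rule is violated.

Yes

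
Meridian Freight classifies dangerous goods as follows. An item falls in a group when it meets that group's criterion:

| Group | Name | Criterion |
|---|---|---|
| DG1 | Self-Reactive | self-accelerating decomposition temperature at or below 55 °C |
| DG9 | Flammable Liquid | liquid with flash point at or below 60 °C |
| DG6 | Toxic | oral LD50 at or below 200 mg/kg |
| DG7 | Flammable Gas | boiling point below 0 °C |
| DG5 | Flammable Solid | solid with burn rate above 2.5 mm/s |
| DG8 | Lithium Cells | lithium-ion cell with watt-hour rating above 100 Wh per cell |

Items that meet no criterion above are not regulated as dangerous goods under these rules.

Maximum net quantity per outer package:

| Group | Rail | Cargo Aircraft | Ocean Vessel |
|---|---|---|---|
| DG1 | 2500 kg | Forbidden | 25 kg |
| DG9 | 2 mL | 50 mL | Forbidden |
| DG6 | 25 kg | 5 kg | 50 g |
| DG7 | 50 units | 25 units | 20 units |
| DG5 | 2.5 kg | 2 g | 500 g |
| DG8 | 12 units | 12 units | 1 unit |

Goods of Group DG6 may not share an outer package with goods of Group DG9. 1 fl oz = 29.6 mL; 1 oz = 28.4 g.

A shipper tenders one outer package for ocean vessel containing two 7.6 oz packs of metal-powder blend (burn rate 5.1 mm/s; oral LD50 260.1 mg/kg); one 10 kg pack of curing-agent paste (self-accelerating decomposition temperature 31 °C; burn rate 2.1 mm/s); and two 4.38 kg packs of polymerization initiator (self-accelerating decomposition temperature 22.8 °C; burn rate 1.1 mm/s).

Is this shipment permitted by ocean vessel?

Burn rate 5.1 mm/s meets the Group DG5 criterion (Flammable Solid), so the metal-powder blend is Group DG5.
With self-accelerating decomposition temperature 31 °C (≤ 55 °C), the curing-agent paste falls in Group DG1.
Self-accelerating decomposition temperature 22.8 °C meets the Group DG1 criterion (Self-Reactive), so the polymerization initiator is Group DG1.
Total Group DG1: 10 kg + (two 4.38 kg packs = 8.76 kg) = 18.76 kg.
18.76 kg is within the ocean vessel limit of 25 kg for Group DG1.
Group DG5 quantity: two 7.6 oz packs = 431.68 g.
431.68 g is within the ocean vessel limit of 500 g for Group DG5.
The segregation rule (Group DG6 with Group DG9) does not apply to Group DG1 with Group DG5.
Every hazard group is within its ocean vessel limit and no segregation rule is violated.

Yes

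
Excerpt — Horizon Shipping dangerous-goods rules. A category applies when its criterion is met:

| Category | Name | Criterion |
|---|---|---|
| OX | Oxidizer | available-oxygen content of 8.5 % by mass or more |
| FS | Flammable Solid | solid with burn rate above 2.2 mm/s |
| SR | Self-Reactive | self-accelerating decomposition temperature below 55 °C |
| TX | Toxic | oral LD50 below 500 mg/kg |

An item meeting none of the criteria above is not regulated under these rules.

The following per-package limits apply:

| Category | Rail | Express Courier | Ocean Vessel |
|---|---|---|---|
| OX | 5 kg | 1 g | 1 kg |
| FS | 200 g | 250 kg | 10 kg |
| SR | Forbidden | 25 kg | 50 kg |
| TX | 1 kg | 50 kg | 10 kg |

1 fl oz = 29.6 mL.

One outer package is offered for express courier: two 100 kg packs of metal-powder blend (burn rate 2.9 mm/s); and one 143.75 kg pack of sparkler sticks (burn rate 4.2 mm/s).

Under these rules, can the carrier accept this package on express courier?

No

With burn rate 2.9 mm/s (> 2.2 mm/s), the metal-powder blend falls in Category FS.
Sparkler sticks: burn rate 4.2 mm/s > 2.2 mm/s → Category FS (Flammable Solid).
Category FS net quantity: (two 100 kg packs = 200 kg) + 143.75 kg = 343.75 kg.
343.75 kg exceeds the express courier limit of 250 kg for Category FS.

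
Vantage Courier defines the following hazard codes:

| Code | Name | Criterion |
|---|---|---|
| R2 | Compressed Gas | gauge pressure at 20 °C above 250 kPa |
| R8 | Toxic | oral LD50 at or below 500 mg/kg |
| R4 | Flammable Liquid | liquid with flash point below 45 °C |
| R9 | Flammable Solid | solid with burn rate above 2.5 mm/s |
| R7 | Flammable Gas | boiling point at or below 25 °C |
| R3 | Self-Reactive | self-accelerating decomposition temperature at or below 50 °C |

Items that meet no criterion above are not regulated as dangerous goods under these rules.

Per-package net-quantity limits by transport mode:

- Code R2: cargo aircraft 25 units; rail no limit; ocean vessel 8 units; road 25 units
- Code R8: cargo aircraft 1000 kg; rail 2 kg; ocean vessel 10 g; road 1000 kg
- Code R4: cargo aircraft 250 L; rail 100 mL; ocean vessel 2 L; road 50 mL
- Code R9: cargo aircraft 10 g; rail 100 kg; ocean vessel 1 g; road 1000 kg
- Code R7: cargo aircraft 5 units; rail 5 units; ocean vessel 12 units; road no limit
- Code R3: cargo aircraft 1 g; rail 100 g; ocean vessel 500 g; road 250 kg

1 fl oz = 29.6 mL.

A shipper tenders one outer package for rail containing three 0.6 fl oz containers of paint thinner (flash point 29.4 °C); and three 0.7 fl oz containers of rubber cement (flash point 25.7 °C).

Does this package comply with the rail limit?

No

Flash point 29.4 °C meets the Code R4 criterion (Flammable Liquid), so the paint thinner is Code R4.
With flash point 25.7 °C (< 45 °C), the rubber cement falls in Code R4.
Code R4 net quantity: (three 0.6 fl oz containers = 53.28 mL) + (three 0.7 fl oz containers = 62.16 mL) = 115.44 mL.
115.44 mL > 100 mL (rail limit, Code R4) — over the limit.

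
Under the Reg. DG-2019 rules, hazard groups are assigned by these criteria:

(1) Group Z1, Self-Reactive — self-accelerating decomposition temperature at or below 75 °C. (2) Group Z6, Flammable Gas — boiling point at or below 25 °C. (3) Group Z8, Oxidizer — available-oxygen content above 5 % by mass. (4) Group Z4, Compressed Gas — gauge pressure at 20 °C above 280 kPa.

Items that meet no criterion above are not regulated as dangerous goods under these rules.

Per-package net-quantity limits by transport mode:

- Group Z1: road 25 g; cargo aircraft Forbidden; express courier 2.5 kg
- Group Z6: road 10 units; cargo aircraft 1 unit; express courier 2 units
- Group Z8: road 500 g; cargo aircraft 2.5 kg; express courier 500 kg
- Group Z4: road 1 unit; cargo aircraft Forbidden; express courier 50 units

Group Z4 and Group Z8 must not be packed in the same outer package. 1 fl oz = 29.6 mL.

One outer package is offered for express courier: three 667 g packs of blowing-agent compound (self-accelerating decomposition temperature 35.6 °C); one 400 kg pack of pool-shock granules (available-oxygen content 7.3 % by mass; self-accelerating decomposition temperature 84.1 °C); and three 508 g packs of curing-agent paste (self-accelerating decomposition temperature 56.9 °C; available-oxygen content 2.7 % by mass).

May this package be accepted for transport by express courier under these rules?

Self-accelerating decomposition temperature 35.6 °C meets the Group Z1 criterion (Self-Reactive), so the blowing-agent compound is Group Z1.
With available-oxygen content 7.3 % by mass (> 5 % by mass), the pool-shock granules fall in Group Z8.
With self-accelerating decomposition temperature 56.9 °C (≤ 75 °C), the curing-agent paste falls in Group Z1.
Group Z8 quantity: 400 kg.
That is within the Group Z8 express courier limit of 500 kg.
Group Z1 net quantity: (three 667 g packs = 2.001 kg) + (three 508 g packs = 1.524 kg) = 3.525 kg.
3.525 kg > 2.5 kg (express courier limit, Group Z1) — over the limit.
The segregation rule (Group Z4 with Group Z8) does not apply to Group Z8 with Group Z1.

No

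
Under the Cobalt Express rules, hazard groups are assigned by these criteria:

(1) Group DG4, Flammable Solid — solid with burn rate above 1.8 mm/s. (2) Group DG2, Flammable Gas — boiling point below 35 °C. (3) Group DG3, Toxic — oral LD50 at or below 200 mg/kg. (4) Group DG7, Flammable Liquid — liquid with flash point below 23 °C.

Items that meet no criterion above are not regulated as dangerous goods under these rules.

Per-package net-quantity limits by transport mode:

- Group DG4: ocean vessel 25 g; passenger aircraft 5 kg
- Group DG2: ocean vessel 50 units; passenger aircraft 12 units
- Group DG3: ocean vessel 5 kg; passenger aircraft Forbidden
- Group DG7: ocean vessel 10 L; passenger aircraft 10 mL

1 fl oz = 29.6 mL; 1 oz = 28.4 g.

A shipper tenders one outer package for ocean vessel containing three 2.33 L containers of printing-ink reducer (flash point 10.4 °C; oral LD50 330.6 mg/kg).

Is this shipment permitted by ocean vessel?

Yes

Printing-ink reducer: flash point 10.4 °C < 23 °C → Group DG7 (Flammable Liquid).
Group DG7 quantity: three 2.33 L containers = 6.99 L.
6.99 L ≤ 10 L (ocean vessel limit, Group DG7) — within limit.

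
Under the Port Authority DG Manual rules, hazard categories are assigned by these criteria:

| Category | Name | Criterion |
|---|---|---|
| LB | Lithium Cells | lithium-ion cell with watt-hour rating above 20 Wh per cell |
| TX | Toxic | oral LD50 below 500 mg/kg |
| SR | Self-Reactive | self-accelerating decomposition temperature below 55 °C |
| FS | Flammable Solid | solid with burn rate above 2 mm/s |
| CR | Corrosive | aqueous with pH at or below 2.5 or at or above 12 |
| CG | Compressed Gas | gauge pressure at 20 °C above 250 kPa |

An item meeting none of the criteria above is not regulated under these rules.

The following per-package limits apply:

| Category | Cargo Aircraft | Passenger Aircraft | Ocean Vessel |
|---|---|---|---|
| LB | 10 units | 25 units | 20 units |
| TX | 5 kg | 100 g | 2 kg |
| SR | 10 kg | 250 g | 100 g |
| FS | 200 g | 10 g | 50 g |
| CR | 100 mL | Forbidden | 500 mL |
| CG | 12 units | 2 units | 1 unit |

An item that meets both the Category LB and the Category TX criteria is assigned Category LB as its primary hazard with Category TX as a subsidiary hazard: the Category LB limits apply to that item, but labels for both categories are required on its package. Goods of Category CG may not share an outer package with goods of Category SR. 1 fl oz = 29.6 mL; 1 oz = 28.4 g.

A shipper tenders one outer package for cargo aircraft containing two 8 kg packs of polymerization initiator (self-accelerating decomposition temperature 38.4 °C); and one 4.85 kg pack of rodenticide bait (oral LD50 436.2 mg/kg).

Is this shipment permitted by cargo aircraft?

Self-accelerating decomposition temperature 38.4 °C meets the Category SR criterion (Self-Reactive), so the polymerization initiator is Category SR.
The rodenticide bait has oral LD50 436.2 mg/kg, which is < 500 mg/kg, so it is Category TX (Toxic).
Category SR quantity: two 8 kg packs = 16 kg.
That exceeds the Category SR cargo aircraft limit of 10 kg.
Category TX quantity: 4.85 kg.
4.85 kg ≤ 5 kg (cargo aircraft limit, Category TX) — within limit.
The segregation rule (Category CG with Category SR) does not apply to Category SR with Category TX.

No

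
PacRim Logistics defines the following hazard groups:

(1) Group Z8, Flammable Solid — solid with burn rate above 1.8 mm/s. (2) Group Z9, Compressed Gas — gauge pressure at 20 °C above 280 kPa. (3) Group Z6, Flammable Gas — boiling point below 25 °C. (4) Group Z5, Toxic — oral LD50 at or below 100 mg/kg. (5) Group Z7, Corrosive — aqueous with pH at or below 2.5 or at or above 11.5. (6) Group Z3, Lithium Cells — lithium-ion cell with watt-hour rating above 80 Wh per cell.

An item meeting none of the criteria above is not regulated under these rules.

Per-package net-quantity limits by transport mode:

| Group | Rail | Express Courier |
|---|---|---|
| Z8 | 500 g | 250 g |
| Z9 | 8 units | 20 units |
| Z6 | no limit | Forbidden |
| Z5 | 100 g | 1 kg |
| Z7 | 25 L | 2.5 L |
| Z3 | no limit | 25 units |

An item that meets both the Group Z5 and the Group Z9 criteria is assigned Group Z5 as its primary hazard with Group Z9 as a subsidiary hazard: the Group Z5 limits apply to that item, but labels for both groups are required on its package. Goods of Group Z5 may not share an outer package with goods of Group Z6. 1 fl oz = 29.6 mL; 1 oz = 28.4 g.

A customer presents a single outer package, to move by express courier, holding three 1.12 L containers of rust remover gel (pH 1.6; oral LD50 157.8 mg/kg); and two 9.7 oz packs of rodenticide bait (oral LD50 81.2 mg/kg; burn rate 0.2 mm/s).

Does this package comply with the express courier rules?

No

With pH 1.6 (≤ 2.5), the rust remover gel falls in Group Z7.
With oral LD50 81.2 mg/kg (≤ 100 mg/kg), the rodenticide bait falls in Group Z5.
Group Z5 quantity: two 9.7 oz packs = 550.96 g.
550.96 g is within the express courier limit of 1 kg for Group Z5.
Group Z7 quantity: three 1.12 L containers = 3.36 L.
3.36 L exceeds the express courier limit of 2.5 L for Group Z7.
The segregation rule (Group Z5 with Group Z6) does not apply to Group Z5 with Group Z7.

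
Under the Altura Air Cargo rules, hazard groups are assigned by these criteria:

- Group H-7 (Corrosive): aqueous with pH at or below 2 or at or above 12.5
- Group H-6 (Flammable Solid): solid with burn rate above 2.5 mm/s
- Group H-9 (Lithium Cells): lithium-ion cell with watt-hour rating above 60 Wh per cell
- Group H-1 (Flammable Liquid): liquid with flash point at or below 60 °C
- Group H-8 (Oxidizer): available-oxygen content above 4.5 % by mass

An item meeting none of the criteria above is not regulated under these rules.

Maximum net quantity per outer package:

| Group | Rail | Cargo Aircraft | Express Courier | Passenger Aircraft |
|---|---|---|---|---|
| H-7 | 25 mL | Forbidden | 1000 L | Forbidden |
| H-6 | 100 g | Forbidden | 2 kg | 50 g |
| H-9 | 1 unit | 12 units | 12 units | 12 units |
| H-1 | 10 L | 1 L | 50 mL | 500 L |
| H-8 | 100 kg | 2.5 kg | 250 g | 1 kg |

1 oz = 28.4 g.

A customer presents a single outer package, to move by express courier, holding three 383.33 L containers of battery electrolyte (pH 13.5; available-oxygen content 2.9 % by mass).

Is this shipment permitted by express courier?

Battery electrolyte: pH 13.5 ≥ 12.5 → Group H-7 (Corrosive).
Group H-7 quantity: three 383.33 L containers = 1149.99 L.
That exceeds the Group H-7 express courier limit of 1000 L.

No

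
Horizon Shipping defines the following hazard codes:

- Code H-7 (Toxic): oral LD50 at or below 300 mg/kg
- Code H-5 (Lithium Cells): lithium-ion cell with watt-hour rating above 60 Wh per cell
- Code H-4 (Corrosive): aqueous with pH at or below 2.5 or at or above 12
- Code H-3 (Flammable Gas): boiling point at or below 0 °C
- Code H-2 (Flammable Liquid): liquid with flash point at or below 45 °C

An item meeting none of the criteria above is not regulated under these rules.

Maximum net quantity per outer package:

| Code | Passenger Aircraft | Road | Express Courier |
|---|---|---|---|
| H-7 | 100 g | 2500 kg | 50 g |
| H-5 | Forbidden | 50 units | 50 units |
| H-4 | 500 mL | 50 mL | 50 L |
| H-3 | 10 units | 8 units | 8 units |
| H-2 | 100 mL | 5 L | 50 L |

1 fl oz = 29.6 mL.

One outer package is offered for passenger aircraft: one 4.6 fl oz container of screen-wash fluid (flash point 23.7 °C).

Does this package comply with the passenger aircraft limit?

Flash point 23.7 °C meets the Code H-2 criterion (Flammable Liquid), so the screen-wash fluid is Code H-2.
Code H-2 quantity: one 4.6 fl oz container = 136.16 mL.
That exceeds the Code H-2 passenger aircraft limit of 100 mL.

No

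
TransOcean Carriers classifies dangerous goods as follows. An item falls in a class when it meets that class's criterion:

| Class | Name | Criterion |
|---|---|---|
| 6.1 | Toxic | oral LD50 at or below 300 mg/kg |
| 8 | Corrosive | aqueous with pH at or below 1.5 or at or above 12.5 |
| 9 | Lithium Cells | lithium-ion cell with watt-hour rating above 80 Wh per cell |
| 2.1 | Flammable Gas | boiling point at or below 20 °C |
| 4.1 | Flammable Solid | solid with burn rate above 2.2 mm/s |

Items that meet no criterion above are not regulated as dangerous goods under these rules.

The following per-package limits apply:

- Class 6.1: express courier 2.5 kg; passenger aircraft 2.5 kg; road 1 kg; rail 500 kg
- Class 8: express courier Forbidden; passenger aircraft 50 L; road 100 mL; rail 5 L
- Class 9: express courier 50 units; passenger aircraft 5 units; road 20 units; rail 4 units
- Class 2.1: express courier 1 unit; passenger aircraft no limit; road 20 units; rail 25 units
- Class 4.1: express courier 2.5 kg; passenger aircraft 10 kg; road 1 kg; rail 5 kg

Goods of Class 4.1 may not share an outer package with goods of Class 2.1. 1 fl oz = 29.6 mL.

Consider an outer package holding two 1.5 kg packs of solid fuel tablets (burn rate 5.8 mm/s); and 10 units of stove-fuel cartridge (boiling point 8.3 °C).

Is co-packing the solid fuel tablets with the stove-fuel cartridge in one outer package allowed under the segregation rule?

No

Solid fuel tablets: burn rate 5.8 mm/s > 2.2 mm/s → Class 4.1 (Flammable Solid).
Stove-fuel cartridge: boiling point 8.3 °C ≤ 20 °C → Class 2.1 (Flammable Gas).
Class 4.1 and Class 2.1 may not share an outer package.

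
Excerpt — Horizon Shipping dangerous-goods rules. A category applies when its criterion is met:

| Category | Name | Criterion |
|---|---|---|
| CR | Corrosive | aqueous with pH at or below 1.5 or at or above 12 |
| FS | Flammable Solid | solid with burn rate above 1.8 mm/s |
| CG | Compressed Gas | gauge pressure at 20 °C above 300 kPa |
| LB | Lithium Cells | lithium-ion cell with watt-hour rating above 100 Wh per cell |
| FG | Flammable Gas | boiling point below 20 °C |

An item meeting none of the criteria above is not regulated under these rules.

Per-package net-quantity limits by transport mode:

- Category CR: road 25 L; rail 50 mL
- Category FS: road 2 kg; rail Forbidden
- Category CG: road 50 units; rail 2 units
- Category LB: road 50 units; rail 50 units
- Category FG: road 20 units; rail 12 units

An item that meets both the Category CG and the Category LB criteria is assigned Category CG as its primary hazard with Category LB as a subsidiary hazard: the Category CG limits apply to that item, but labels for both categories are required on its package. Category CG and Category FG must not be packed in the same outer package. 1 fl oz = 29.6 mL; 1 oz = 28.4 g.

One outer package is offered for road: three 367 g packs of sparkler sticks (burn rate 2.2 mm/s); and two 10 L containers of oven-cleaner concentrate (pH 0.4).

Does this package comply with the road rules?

Yes

With burn rate 2.2 mm/s (> 1.8 mm/s), the sparkler sticks fall in Category FS.
Oven-cleaner concentrate: pH 0.4 ≤ 1.5 → Category CR (Corrosive).
Category CR quantity: two 10 L containers = 20 L.
20 L ≤ 25 L (road limit, Category CR) — within limit.
Category FS quantity: three 367 g packs = 1.101 kg.
That is within the Category FS road limit of 2 kg.
The segregation rule (Category CG with Category FG) does not apply to Category CR with Category FS.
Every hazard category is within its road limit and no segregation rule is violated.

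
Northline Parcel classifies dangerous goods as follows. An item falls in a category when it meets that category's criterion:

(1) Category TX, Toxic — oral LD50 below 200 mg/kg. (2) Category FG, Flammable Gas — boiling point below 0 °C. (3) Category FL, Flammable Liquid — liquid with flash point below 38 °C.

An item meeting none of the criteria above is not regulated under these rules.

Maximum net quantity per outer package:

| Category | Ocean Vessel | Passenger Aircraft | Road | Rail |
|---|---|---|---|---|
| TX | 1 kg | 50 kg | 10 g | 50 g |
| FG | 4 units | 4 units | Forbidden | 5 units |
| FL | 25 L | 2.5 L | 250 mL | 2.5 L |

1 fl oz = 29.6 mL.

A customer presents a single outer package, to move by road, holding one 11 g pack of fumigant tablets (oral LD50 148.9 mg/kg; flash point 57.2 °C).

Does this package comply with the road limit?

Fumigant tablets: oral LD50 148.9 mg/kg < 200 mg/kg → Category TX (Toxic).
Category TX quantity: 11 g.
That exceeds the Category TX road limit of 10 g.

No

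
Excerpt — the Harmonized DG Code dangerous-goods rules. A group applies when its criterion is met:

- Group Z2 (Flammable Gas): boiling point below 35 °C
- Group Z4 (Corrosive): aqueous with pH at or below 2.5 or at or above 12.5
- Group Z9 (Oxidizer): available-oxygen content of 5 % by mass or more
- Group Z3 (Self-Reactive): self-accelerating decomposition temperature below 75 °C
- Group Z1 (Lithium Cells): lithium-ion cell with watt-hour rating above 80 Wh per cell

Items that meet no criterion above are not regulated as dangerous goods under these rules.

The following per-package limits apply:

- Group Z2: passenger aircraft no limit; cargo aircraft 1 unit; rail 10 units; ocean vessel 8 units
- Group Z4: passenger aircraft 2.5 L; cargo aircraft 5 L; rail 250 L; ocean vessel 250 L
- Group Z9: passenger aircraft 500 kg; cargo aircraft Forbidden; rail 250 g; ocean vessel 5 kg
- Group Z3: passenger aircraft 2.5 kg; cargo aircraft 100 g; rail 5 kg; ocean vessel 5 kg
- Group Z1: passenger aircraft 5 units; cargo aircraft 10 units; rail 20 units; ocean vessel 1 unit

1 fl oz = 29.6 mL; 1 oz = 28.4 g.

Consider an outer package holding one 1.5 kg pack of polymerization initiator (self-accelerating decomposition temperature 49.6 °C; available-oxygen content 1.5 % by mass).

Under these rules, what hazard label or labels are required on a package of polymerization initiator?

Polymerization initiator: self-accelerating decomposition temperature 49.6 °C < 75 °C → Group Z3 (Self-Reactive).
Only the Group Z3 label is required.

Group Z3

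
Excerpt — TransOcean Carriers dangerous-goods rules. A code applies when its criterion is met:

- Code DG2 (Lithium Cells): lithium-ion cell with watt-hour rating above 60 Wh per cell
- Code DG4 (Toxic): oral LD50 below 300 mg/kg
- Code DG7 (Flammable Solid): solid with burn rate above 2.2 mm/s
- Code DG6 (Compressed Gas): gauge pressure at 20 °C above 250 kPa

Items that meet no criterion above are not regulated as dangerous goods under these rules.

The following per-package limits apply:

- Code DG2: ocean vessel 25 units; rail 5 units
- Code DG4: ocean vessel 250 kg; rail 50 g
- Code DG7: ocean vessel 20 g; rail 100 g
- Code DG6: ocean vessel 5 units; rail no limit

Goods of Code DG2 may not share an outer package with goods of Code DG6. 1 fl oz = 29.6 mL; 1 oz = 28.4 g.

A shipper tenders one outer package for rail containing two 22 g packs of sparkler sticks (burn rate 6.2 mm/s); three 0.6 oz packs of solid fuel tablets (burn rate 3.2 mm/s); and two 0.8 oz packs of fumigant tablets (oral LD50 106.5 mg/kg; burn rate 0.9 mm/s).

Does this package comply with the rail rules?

With burn rate 6.2 mm/s (> 2.2 mm/s), the sparkler sticks fall in Code DG7.
Burn rate 3.2 mm/s meets the Code DG7 criterion (Flammable Solid), so the solid fuel tablets are Code DG7.
The fumigant tablets have oral LD50 106.5 mg/kg, which is < 300 mg/kg, so they are Code DG4 (Toxic).
Total Code DG7: (two 22 g packs = 44 g) + (three 0.6 oz packs = 51.12 g) = 95.12 g.
That is within the Code DG7 rail limit of 100 g.
Code DG4 quantity: two 0.8 oz packs = 45.44 g.
45.44 g ≤ 50 g (rail limit, Code DG4) — within limit.
The segregation rule (Code DG2 with Code DG6) does not apply to Code DG7 with Code DG4.
Every hazard code is within its rail limit and no segregation rule is violated.

Yes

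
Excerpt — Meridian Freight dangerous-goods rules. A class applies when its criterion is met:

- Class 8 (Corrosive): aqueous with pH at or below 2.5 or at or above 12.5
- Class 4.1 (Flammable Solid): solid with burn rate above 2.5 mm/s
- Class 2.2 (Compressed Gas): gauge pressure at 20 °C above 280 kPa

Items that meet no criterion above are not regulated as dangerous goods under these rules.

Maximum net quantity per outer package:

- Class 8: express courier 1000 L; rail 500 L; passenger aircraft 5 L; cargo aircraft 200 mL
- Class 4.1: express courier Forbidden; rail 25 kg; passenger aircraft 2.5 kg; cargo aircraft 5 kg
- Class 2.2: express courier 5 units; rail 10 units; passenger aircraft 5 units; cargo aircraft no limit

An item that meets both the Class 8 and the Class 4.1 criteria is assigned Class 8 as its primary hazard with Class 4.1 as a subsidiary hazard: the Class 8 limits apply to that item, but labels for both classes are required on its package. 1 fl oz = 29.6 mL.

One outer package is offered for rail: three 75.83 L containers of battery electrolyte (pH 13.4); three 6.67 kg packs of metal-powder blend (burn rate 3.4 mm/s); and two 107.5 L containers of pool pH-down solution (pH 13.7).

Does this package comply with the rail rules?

With pH 13.4 (≥ 12.5), the battery electrolyte falls in Class 8.
With burn rate 3.4 mm/s (> 2.5 mm/s), the metal-powder blend falls in Class 4.1.
With pH 13.7 (≥ 12.5), the pool pH-down solution falls in Class 8.
Class 8 net quantity: (three 75.83 L containers = 227.49 L) + (two 107.5 L containers = 215 L) = 442.49 L.
442.49 L ≤ 500 L (rail limit, Class 8) — within limit.
Class 4.1 quantity: three 6.67 kg packs = 20.01 kg.
20.01 kg ≤ 25 kg (rail limit, Class 4.1) — within limit.
Every hazard class is within its rail limit and no segregation rule is violated.

Yes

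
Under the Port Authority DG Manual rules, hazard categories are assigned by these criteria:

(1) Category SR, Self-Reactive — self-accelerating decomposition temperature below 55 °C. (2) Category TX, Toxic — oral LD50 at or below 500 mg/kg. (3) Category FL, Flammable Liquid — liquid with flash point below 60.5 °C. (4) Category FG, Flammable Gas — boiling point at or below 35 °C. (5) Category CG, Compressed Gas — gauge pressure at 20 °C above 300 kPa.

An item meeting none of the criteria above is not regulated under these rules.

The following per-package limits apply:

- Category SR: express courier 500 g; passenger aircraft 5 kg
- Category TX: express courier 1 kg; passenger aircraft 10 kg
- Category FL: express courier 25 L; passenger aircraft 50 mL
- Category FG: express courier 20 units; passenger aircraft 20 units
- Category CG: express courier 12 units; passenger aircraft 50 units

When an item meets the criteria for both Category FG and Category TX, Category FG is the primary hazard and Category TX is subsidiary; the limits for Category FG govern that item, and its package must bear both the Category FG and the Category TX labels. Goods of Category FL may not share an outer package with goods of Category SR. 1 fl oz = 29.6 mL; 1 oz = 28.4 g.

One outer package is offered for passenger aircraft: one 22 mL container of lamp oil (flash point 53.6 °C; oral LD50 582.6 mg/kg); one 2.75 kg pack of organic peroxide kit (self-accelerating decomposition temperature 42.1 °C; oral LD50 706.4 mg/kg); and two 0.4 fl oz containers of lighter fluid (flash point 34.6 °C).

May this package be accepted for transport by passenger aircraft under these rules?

No

The lamp oil has flash point 53.6 °C, which is < 60.5 °C, so it is Category FL (Flammable Liquid).
With self-accelerating decomposition temperature 42.1 °C (< 55 °C), the organic peroxide kit falls in Category SR.
Lighter fluid: flash point 34.6 °C < 60.5 °C → Category FL (Flammable Liquid).
Category FL net quantity: 22 mL + (two 0.4 fl oz containers = 23.68 mL) = 45.68 mL.
That is within the Category FL passenger aircraft limit of 50 mL.
Category SR quantity: 2.75 kg.
That is within the Category SR passenger aircraft limit of 5 kg.
Category FL and Category SR may not share an outer package.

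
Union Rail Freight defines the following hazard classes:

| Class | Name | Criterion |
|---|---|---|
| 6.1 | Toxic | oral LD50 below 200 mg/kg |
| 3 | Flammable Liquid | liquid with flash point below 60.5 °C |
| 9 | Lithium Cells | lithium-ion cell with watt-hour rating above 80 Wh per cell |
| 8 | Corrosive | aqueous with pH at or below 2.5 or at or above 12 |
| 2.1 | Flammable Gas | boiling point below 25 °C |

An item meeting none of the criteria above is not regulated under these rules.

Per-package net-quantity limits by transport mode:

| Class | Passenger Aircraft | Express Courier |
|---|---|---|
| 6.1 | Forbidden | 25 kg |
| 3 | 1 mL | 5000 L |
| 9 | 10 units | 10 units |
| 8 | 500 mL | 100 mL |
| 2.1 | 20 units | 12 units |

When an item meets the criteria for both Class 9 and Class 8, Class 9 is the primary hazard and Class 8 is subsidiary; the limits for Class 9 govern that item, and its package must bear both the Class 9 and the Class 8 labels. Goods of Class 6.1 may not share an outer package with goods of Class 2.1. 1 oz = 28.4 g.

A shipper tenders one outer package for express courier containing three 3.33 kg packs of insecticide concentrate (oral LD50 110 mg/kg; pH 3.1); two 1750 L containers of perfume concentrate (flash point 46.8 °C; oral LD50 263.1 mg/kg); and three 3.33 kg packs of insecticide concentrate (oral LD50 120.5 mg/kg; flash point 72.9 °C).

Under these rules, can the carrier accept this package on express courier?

Oral LD50 110 mg/kg meets the Class 6.1 criterion (Toxic), so the insecticide concentrate is Class 6.1.
With flash point 46.8 °C (< 60.5 °C), the perfume concentrate falls in Class 3.
Oral LD50 120.5 mg/kg meets the Class 6.1 criterion (Toxic), so the insecticide concentrate is Class 6.1.
Total Class 6.1: (three 3.33 kg packs = 9.99 kg) + (three 3.33 kg packs = 9.99 kg) = 19.98 kg.
19.98 kg ≤ 25 kg (express courier limit, Class 6.1) — within limit.
Class 3 quantity: two 1750 L containers = 3500 L.
3500 L is within the express courier limit of 5000 L for Class 3.
The segregation rule (Class 6.1 with Class 2.1) does not apply to Class 6.1 with Class 3.
Every hazard class is within its express courier limit and no segregation rule is violated.

Yes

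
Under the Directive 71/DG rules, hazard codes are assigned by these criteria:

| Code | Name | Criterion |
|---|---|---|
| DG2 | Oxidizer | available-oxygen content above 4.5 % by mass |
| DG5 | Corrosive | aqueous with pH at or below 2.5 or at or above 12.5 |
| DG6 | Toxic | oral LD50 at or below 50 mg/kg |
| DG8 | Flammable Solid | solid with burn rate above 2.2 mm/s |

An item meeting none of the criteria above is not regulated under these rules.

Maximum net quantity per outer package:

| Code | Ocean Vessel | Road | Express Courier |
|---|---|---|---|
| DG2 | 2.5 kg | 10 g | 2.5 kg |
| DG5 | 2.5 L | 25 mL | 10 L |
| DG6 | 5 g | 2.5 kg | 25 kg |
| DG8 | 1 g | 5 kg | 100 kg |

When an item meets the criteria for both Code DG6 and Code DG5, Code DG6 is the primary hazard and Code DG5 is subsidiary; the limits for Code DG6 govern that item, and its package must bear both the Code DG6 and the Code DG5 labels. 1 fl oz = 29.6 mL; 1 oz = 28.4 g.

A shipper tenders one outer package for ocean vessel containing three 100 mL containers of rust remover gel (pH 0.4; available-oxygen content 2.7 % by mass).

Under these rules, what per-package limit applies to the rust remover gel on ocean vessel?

2.5 L

Rust remover gel: pH 0.4 ≤ 2.5 → Code DG5 (Corrosive).
The ocean vessel limit for Code DG5 is 2.5 L.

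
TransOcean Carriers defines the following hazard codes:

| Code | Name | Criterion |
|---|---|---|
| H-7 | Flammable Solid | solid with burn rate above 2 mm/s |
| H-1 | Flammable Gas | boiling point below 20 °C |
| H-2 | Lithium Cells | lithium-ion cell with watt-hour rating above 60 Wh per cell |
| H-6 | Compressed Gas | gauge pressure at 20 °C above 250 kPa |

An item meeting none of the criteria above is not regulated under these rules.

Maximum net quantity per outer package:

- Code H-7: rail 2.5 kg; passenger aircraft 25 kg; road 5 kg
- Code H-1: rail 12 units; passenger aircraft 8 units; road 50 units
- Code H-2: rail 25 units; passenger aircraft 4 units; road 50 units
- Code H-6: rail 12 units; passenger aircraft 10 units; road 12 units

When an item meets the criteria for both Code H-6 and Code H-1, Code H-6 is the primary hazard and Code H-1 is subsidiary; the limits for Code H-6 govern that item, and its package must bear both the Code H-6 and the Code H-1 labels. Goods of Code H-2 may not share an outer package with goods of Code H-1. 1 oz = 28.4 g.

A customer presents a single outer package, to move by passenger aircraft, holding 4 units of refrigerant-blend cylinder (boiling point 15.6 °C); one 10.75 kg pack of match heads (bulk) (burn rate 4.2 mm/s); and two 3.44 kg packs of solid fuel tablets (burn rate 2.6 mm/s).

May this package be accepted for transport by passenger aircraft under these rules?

Yes

With boiling point 15.6 °C (< 20 °C), the refrigerant-blend cylinder falls in Code H-1.
Burn rate 4.2 mm/s meets the Code H-7 criterion (Flammable Solid), so the match heads (bulk) are Code H-7.
The solid fuel tablets have burn rate 2.6 mm/s, which is > 2 mm/s, so they are Code H-7 (Flammable Solid).
Code H-1 quantity: 4 units.
That is within the Code H-1 passenger aircraft limit of 8 units.
Code H-7 net quantity: 10.75 kg + (two 3.44 kg packs = 6.88 kg) = 17.63 kg.
17.63 kg is within the passenger aircraft limit of 25 kg for Code H-7.
The segregation rule (Code H-2 with Code H-1) does not apply to Code H-1 with Code H-7.
Every hazard code is within its passenger aircraft limit and no segregation rule is violated.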